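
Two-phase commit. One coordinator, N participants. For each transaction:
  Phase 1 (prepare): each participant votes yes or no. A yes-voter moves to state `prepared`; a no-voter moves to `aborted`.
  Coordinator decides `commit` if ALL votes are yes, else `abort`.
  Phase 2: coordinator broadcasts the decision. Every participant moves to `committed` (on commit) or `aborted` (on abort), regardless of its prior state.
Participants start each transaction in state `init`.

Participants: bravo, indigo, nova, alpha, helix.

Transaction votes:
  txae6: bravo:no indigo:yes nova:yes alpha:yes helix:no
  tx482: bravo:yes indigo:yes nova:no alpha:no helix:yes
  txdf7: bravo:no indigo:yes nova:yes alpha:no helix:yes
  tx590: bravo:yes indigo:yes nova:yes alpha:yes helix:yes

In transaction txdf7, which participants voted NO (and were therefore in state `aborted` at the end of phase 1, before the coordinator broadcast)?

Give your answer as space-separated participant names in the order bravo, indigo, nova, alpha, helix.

Txn txdf7 phase 1: bravo no -> aborted; indigo yes -> prepared; nova yes -> prepared; alpha no -> aborted; helix yes -> prepared

Answer: bravo alpha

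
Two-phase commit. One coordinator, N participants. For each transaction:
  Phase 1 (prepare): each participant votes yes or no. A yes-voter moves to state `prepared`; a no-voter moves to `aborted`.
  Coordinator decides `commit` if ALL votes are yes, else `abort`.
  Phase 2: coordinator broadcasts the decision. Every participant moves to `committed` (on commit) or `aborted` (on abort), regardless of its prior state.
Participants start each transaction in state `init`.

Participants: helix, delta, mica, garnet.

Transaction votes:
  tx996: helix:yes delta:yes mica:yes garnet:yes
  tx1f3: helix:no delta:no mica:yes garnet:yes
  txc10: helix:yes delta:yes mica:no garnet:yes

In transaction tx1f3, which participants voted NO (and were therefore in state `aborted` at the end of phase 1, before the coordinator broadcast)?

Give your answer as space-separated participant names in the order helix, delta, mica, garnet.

Txn tx1f3 phase 1: helix no -> aborted; delta no -> aborted; mica yes -> prepared; garnet yes -> prepared

Answer: helix delta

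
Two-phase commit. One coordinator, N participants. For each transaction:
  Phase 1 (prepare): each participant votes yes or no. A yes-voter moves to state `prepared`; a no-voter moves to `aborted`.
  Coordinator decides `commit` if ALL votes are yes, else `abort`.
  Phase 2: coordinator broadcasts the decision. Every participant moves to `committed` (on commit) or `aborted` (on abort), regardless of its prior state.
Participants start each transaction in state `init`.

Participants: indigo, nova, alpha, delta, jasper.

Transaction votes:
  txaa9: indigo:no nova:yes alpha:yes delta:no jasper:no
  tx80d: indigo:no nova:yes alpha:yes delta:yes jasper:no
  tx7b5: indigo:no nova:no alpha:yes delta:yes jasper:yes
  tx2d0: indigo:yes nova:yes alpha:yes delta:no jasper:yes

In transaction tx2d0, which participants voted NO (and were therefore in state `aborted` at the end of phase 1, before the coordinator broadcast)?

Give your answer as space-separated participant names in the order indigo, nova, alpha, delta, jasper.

Answer: delta

Derivation:
Txn tx2d0 phase 1: indigo yes -> prepared; nova yes -> prepared; alpha yes -> prepared; delta no -> aborted; jasper yes -> prepared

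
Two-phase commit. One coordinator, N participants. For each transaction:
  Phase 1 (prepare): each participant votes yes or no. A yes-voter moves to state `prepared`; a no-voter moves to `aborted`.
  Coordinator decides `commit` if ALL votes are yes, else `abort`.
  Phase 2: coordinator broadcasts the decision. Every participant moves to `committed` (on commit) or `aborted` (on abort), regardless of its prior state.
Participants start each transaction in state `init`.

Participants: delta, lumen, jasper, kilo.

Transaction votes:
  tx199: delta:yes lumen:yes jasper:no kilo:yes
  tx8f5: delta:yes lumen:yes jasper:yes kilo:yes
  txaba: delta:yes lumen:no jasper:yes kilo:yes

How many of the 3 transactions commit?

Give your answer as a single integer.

Answer: 1

Derivation:
tx199: no from jasper -> abort (commits=0)
tx8f5: all yes -> commit (commits=1)
txaba: no from lumen -> abort (commits=1)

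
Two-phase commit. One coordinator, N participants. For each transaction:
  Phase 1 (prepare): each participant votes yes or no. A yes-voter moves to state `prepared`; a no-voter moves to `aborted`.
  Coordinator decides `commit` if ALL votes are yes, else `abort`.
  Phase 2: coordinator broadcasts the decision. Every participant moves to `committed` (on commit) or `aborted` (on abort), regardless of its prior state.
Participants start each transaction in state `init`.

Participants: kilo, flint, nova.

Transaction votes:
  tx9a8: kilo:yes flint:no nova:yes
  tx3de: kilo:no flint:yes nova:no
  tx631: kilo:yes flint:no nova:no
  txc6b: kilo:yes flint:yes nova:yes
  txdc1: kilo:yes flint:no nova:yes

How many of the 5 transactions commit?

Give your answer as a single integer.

tx9a8: no from flint -> abort (commits=0)
tx3de: no from kilo, nova -> abort (commits=0)
tx631: no from flint, nova -> abort (commits=0)
txc6b: all yes -> commit (commits=1)
txdc1: no from flint -> abort (commits=1)

Answer: 1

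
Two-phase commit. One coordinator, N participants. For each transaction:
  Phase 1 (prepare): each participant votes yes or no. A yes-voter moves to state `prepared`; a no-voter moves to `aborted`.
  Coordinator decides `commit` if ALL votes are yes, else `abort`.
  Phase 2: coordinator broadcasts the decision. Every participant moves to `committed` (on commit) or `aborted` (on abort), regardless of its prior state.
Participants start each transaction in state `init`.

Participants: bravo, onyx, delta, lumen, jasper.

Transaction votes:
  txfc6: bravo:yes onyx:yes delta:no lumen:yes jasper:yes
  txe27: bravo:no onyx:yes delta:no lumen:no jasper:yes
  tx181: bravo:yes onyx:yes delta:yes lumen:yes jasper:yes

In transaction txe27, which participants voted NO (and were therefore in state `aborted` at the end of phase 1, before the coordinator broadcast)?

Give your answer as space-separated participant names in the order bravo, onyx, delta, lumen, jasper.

Answer: bravo delta lumen

Derivation:
Txn txe27 phase 1: bravo no -> aborted; onyx yes -> prepared; delta no -> aborted; lumen no -> aborted; jasper yes -> prepared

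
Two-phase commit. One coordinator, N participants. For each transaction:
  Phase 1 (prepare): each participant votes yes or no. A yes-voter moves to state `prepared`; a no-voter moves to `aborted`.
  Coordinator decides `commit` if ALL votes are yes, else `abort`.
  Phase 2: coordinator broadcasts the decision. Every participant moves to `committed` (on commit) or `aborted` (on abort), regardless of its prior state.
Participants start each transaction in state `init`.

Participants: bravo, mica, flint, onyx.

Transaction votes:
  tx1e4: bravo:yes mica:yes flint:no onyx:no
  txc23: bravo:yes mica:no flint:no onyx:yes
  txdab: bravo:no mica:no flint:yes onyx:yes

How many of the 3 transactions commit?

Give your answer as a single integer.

tx1e4: no from flint, onyx -> abort (commits=0)
txc23: no from mica, flint -> abort (commits=0)
txdab: no from bravo, mica -> abort (commits=0)

Answer: 0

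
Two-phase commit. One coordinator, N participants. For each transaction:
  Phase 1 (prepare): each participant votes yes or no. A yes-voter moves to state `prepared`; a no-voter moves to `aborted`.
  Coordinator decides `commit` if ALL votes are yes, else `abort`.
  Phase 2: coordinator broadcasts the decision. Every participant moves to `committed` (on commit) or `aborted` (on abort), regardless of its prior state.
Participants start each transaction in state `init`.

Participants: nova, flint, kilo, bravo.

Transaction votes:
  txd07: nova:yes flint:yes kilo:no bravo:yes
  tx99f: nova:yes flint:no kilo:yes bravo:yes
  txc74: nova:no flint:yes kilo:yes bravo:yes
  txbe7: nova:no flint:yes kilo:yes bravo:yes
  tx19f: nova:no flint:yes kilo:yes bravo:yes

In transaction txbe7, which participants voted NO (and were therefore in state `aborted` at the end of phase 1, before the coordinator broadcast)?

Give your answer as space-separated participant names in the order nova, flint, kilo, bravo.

Answer: nova

Derivation:
Txn txbe7 phase 1: nova no -> aborted; flint yes -> prepared; kilo yes -> prepared; bravo yes -> prepared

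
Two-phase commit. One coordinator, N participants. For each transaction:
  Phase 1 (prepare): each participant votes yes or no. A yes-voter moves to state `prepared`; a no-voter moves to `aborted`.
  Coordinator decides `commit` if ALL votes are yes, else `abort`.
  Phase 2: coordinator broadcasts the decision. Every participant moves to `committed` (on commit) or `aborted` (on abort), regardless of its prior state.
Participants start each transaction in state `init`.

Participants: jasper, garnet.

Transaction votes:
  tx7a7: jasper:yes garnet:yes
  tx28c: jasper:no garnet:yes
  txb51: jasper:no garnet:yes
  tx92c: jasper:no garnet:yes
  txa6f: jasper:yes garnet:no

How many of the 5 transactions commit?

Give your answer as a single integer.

tx7a7: all yes -> commit (commits=1)
tx28c: no from jasper -> abort (commits=1)
txb51: no from jasper -> abort (commits=1)
tx92c: no from jasper -> abort (commits=1)
txa6f: no from garnet -> abort (commits=1)

Answer: 1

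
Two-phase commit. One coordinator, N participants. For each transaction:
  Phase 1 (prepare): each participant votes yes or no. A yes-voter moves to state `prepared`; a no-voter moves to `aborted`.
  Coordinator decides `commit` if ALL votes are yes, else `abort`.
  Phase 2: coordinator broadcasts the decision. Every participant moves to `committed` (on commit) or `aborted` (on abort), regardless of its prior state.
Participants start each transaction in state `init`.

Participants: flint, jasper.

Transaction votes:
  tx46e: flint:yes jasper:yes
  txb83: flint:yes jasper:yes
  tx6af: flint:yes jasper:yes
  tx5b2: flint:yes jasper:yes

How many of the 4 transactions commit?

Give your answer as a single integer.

tx46e: all yes -> commit (commits=1)
txb83: all yes -> commit (commits=2)
tx6af: all yes -> commit (commits=3)
tx5b2: all yes -> commit (commits=4)

Answer: 4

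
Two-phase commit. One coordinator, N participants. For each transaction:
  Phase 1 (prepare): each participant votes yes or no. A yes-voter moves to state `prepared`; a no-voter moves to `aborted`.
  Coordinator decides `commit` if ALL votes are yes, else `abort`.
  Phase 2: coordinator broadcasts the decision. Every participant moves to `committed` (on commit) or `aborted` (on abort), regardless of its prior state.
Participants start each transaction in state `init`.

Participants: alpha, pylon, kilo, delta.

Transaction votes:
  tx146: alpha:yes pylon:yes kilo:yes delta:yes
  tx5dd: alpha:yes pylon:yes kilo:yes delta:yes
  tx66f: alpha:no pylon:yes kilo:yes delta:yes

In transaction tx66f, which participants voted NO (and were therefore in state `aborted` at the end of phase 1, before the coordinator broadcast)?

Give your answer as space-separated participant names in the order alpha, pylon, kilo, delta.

Txn tx66f phase 1: alpha no -> aborted; pylon yes -> prepared; kilo yes -> prepared; delta yes -> prepared

Answer: alpha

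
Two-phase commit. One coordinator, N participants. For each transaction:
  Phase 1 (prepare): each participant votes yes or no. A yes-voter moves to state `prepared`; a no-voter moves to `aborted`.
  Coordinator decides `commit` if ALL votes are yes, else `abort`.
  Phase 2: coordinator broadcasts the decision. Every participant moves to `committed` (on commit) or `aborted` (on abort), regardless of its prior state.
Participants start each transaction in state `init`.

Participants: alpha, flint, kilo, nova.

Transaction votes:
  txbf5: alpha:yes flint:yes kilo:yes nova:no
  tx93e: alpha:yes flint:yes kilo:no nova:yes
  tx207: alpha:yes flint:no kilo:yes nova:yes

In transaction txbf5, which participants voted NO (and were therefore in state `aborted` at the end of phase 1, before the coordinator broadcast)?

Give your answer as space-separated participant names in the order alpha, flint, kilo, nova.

Answer: nova

Derivation:
Txn txbf5 phase 1: alpha yes -> prepared; flint yes -> prepared; kilo yes -> prepared; nova no -> aborted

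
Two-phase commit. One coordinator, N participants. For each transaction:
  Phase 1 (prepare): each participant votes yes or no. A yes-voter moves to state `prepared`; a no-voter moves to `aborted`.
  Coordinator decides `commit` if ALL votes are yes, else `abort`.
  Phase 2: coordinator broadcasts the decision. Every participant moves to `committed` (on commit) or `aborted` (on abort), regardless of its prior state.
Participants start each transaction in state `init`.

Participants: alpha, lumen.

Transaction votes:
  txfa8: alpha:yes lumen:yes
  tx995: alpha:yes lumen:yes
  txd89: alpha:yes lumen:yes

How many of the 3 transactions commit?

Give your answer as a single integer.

Answer: 3

Derivation:
txfa8: all yes -> commit (commits=1)
tx995: all yes -> commit (commits=2)
txd89: all yes -> commit (commits=3)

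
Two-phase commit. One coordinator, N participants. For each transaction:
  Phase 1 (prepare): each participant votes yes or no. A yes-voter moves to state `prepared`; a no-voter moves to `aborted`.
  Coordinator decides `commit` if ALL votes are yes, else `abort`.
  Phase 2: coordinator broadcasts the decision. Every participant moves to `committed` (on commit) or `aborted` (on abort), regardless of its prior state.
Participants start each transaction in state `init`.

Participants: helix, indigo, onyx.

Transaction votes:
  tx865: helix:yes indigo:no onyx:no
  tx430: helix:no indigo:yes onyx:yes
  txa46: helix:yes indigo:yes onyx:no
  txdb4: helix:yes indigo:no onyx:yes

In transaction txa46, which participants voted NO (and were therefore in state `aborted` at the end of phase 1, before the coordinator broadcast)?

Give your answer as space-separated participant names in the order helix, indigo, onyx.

Txn txa46 phase 1: helix yes -> prepared; indigo yes -> prepared; onyx no -> aborted

Answer: onyx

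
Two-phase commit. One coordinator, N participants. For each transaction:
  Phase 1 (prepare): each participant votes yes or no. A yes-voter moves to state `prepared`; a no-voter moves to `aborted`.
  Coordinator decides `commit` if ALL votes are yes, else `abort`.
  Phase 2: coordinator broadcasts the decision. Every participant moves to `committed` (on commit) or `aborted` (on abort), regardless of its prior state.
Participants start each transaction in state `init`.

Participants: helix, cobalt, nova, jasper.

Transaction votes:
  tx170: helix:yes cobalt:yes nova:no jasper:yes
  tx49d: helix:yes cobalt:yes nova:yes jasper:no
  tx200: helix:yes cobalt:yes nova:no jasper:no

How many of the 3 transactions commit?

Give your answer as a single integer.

tx170: no from nova -> abort (commits=0)
tx49d: no from jasper -> abort (commits=0)
tx200: no from nova, jasper -> abort (commits=0)

Answer: 0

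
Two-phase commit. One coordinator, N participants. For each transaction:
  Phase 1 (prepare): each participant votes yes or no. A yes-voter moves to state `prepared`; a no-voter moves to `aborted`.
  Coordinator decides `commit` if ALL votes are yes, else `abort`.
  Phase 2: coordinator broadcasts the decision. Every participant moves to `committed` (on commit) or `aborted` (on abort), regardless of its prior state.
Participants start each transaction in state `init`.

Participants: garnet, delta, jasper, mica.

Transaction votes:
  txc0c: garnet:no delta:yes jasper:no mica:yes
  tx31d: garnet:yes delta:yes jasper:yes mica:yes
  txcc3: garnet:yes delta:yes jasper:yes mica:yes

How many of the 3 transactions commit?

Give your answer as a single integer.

Answer: 2

Derivation:
txc0c: no from garnet, jasper -> abort (commits=0)
tx31d: all yes -> commit (commits=1)
txcc3: all yes -> commit (commits=2)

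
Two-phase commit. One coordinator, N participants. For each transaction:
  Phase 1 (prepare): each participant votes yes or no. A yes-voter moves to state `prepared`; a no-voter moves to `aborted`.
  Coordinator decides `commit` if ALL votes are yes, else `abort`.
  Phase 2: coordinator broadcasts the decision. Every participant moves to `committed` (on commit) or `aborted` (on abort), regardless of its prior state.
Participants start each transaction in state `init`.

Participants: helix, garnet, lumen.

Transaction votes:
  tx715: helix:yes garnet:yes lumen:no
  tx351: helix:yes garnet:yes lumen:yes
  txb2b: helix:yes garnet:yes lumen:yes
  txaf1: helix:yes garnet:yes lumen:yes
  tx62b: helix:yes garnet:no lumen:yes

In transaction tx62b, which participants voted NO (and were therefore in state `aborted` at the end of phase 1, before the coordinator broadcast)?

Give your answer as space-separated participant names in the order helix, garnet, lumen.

Answer: garnet

Derivation:
Txn tx62b phase 1: helix yes -> prepared; garnet no -> aborted; lumen yes -> prepared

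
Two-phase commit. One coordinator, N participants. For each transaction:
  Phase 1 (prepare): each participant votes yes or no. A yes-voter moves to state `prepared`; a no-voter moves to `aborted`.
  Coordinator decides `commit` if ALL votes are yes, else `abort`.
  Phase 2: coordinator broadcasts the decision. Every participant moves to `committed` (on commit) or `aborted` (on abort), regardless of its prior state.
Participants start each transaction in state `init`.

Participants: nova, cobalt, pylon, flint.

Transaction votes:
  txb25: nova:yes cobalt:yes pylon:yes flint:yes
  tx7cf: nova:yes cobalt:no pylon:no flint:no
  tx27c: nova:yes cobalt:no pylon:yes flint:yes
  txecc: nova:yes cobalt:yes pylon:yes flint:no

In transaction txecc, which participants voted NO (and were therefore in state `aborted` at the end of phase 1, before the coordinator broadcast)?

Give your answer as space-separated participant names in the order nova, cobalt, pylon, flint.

Txn txecc phase 1: nova yes -> prepared; cobalt yes -> prepared; pylon yes -> prepared; flint no -> aborted

Answer: flint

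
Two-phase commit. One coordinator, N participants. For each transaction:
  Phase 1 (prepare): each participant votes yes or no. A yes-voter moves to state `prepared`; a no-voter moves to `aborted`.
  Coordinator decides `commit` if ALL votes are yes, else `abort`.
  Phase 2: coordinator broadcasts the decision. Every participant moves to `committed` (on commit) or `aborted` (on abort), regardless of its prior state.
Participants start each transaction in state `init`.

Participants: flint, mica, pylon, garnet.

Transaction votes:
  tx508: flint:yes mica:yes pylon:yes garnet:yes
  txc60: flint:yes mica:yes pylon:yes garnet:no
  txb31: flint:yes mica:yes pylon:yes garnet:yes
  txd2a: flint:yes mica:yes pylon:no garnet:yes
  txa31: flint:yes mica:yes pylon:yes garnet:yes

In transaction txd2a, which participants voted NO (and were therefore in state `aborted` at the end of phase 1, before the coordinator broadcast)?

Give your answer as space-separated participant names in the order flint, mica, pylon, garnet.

Txn txd2a phase 1: flint yes -> prepared; mica yes -> prepared; pylon no -> aborted; garnet yes -> prepared

Answer: pylon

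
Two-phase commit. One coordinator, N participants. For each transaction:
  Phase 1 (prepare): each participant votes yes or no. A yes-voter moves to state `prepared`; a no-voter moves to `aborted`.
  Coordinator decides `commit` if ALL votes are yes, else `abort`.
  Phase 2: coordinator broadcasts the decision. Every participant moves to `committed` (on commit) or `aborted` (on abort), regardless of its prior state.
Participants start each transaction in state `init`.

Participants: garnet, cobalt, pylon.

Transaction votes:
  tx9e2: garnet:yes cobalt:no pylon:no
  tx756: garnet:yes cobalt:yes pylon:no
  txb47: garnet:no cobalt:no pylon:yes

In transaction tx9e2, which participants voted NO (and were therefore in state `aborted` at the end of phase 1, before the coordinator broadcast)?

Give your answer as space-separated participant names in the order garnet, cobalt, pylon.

Answer: cobalt pylon

Derivation:
Txn tx9e2 phase 1: garnet yes -> prepared; cobalt no -> aborted; pylon no -> aborted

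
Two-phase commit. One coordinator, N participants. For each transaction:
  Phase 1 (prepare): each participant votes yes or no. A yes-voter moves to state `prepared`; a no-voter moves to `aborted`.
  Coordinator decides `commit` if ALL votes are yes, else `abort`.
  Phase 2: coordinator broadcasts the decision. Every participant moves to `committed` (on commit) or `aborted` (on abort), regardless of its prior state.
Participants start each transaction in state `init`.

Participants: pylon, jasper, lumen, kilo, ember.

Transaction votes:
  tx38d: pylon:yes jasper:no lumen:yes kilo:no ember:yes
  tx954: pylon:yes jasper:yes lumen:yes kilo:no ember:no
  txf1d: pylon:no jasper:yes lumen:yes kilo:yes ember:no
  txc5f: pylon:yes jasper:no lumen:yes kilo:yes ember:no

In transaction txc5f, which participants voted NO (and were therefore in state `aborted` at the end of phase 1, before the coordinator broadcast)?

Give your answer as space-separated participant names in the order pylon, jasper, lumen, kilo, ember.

Answer: jasper ember

Derivation:
Txn txc5f phase 1: pylon yes -> prepared; jasper no -> aborted; lumen yes -> prepared; kilo yes -> prepared; ember no -> aborted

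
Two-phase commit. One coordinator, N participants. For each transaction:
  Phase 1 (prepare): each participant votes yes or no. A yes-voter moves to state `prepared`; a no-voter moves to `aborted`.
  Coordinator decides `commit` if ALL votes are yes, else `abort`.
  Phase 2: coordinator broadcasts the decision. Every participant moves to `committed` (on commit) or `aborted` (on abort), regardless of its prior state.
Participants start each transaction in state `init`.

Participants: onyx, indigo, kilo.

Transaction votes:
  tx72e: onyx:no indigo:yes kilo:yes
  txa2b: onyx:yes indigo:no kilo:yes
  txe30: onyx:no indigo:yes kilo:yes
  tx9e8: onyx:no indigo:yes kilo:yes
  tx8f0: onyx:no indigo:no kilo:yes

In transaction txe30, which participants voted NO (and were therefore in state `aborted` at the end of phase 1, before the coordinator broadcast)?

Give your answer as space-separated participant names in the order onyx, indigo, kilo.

Txn txe30 phase 1: onyx no -> aborted; indigo yes -> prepared; kilo yes -> prepared

Answer: onyx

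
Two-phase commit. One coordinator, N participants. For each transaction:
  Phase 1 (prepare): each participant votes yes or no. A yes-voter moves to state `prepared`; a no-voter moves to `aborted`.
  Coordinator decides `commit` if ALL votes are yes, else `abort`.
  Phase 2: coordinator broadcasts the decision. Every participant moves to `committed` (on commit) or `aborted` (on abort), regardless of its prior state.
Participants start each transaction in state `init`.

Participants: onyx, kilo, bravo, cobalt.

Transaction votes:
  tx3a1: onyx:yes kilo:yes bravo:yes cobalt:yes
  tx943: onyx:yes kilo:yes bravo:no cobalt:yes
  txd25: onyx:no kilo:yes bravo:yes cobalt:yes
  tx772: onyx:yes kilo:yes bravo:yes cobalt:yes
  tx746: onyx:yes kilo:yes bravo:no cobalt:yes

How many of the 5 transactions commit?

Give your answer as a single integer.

tx3a1: all yes -> commit (commits=1)
tx943: no from bravo -> abort (commits=1)
txd25: no from onyx -> abort (commits=1)
tx772: all yes -> commit (commits=2)
tx746: no from bravo -> abort (commits=2)

Answer: 2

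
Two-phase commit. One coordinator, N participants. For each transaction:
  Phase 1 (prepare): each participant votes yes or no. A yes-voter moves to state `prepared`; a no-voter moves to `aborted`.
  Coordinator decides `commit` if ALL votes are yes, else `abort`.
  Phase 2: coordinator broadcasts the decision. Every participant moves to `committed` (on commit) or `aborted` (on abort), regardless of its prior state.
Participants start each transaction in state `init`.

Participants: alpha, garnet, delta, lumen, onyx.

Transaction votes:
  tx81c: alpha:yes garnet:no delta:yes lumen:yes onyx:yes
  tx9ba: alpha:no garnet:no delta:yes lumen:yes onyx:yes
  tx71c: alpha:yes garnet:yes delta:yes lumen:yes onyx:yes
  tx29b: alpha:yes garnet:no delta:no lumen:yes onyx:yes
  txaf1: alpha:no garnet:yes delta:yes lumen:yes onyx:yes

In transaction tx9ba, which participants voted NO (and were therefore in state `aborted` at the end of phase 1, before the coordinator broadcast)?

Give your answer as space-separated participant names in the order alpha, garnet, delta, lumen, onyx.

Txn tx9ba phase 1: alpha no -> aborted; garnet no -> aborted; delta yes -> prepared; lumen yes -> prepared; onyx yes -> prepared

Answer: alpha garnet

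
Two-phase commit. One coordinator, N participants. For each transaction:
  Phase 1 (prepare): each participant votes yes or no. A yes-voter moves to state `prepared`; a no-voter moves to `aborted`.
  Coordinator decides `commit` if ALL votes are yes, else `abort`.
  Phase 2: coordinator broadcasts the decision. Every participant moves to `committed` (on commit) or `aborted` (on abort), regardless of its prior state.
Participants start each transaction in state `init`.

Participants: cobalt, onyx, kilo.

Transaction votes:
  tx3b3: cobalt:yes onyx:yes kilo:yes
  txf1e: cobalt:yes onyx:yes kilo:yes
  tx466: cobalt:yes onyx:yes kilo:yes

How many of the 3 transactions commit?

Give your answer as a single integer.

Answer: 3

Derivation:
tx3b3: all yes -> commit (commits=1)
txf1e: all yes -> commit (commits=2)
tx466: all yes -> commit (commits=3)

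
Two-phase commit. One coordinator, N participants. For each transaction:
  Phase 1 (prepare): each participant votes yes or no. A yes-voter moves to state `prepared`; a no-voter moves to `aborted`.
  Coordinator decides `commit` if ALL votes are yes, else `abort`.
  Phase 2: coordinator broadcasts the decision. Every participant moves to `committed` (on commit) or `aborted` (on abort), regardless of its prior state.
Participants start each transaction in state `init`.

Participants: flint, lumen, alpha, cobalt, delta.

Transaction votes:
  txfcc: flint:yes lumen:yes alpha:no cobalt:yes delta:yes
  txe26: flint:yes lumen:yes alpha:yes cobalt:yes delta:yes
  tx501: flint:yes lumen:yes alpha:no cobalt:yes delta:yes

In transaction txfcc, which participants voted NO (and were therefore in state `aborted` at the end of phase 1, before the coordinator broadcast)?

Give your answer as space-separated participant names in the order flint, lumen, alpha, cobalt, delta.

Txn txfcc phase 1: flint yes -> prepared; lumen yes -> prepared; alpha no -> aborted; cobalt yes -> prepared; delta yes -> prepared

Answer: alpha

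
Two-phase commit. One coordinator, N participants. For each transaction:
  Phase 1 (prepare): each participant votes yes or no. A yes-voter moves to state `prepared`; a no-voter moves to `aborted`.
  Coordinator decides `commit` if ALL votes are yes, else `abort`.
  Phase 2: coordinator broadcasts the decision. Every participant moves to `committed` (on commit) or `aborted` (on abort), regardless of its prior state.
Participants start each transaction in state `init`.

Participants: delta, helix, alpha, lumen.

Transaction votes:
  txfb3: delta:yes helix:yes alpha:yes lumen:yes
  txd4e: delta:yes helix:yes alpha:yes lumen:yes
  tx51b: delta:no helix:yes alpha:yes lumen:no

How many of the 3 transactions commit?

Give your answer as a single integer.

Answer: 2

Derivation:
txfb3: all yes -> commit (commits=1)
txd4e: all yes -> commit (commits=2)
tx51b: no from delta, lumen -> abort (commits=2)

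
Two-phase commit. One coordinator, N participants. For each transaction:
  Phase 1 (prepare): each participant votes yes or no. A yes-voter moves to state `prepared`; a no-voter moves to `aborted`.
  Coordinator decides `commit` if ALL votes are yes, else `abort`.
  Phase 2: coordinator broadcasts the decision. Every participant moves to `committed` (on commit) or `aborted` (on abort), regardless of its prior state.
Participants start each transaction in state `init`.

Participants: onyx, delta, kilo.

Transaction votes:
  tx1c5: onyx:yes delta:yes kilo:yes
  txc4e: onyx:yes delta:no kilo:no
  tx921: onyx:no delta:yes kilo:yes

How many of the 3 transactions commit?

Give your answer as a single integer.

tx1c5: all yes -> commit (commits=1)
txc4e: no from delta, kilo -> abort (commits=1)
tx921: no from onyx -> abort (commits=1)

Answer: 1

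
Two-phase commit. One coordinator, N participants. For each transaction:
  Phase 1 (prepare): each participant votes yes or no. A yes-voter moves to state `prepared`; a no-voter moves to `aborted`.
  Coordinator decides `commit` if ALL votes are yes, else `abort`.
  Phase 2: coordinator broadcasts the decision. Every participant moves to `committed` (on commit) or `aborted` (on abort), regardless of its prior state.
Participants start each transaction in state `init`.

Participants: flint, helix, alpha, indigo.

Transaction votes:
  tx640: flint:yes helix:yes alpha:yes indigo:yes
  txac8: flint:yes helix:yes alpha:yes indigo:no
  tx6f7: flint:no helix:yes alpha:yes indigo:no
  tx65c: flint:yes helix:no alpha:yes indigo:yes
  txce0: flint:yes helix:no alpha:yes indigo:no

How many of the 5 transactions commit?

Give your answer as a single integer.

tx640: all yes -> commit (commits=1)
txac8: no from indigo -> abort (commits=1)
tx6f7: no from flint, indigo -> abort (commits=1)
tx65c: no from helix -> abort (commits=1)
txce0: no from helix, indigo -> abort (commits=1)

Answer: 1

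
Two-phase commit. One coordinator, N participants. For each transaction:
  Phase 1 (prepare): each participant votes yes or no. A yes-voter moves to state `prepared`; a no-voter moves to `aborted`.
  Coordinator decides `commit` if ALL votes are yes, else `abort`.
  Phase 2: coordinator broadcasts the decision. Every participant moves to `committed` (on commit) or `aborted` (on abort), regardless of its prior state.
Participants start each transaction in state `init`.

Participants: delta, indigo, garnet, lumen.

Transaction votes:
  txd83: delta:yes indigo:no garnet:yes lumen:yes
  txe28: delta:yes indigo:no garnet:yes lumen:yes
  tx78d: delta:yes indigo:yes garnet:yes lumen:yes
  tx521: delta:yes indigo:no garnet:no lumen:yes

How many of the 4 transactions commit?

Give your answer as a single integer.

Answer: 1

Derivation:
txd83: no from indigo -> abort (commits=0)
txe28: no from indigo -> abort (commits=0)
tx78d: all yes -> commit (commits=1)
tx521: no from indigo, garnet -> abort (commits=1)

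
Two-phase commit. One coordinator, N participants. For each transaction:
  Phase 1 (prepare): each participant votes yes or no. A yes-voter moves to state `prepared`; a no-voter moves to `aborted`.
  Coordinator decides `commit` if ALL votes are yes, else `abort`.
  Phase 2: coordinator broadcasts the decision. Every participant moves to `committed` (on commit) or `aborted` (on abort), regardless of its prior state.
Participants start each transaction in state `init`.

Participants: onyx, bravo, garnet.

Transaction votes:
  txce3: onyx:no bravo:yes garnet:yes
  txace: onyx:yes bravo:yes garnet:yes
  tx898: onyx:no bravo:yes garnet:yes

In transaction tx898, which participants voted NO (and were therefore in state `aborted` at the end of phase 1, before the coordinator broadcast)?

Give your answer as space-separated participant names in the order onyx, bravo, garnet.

Answer: onyx

Derivation:
Txn tx898 phase 1: onyx no -> aborted; bravo yes -> prepared; garnet yes -> prepared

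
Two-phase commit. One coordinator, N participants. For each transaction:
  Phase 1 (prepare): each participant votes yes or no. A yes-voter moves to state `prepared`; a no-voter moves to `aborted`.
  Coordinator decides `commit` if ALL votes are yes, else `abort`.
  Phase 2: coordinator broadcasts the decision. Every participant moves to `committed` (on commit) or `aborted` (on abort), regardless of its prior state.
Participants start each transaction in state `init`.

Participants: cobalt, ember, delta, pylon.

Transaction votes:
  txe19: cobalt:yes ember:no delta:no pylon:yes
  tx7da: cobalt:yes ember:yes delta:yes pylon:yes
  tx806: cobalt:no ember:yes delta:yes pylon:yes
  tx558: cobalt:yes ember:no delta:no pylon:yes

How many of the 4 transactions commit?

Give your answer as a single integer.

Answer: 1

Derivation:
txe19: no from ember, delta -> abort (commits=0)
tx7da: all yes -> commit (commits=1)
tx806: no from cobalt -> abort (commits=1)
tx558: no from ember, delta -> abort (commits=1)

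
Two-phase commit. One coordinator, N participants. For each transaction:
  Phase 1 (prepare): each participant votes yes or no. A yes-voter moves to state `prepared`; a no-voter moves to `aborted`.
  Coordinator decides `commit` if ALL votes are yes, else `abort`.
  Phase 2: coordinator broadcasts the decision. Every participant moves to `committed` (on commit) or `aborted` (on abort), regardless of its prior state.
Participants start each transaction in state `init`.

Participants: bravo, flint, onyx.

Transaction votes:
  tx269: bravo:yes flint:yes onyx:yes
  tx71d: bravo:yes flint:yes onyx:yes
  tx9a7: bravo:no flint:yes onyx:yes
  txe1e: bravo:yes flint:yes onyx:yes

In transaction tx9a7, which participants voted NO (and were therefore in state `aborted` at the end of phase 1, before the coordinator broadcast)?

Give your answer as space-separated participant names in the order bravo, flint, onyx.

Txn tx9a7 phase 1: bravo no -> aborted; flint yes -> prepared; onyx yes -> prepared

Answer: bravo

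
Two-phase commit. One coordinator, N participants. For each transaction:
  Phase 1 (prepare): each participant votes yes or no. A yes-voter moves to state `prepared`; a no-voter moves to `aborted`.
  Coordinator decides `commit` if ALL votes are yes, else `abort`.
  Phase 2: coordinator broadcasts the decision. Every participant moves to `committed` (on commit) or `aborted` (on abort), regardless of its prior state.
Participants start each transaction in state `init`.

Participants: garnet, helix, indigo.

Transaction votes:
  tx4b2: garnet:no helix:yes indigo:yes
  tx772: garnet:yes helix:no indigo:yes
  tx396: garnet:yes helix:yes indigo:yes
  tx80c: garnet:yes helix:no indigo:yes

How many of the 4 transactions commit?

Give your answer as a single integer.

Answer: 1

Derivation:
tx4b2: no from garnet -> abort (commits=0)
tx772: no from helix -> abort (commits=0)
tx396: all yes -> commit (commits=1)
tx80c: no from helix -> abort (commits=1)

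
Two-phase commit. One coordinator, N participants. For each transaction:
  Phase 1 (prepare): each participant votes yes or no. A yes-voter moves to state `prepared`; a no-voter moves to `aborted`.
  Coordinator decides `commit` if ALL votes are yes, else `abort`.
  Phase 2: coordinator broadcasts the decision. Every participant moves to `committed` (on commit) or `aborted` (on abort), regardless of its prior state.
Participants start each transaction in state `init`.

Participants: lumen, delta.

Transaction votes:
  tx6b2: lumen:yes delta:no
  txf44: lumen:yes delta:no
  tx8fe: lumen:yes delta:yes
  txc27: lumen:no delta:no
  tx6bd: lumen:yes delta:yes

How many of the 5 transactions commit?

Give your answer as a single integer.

Answer: 2

Derivation:
tx6b2: no from delta -> abort (commits=0)
txf44: no from delta -> abort (commits=0)
tx8fe: all yes -> commit (commits=1)
txc27: no from lumen, delta -> abort (commits=1)
tx6bd: all yes -> commit (commits=2)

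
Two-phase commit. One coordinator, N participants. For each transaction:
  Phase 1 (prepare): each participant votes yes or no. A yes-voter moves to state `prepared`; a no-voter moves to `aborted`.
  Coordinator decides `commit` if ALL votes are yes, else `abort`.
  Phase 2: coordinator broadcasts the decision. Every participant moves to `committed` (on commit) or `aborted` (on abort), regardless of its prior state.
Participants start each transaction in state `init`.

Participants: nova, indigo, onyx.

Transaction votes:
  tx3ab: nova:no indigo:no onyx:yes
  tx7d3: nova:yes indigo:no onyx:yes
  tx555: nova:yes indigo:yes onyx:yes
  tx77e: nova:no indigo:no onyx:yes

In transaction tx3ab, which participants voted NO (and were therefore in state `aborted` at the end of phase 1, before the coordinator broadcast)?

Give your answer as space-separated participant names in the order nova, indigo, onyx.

Answer: nova indigo

Derivation:
Txn tx3ab phase 1: nova no -> aborted; indigo no -> aborted; onyx yes -> prepared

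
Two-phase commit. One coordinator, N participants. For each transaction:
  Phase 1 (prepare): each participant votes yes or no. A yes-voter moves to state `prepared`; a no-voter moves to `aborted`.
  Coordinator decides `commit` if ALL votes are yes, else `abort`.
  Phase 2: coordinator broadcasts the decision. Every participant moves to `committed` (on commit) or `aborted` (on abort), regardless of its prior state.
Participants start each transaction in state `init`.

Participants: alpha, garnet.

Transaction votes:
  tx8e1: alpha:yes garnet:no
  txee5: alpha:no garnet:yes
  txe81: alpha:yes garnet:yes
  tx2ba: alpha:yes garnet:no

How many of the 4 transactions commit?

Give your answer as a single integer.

tx8e1: no from garnet -> abort (commits=0)
txee5: no from alpha -> abort (commits=0)
txe81: all yes -> commit (commits=1)
tx2ba: no from garnet -> abort (commits=1)

Answer: 1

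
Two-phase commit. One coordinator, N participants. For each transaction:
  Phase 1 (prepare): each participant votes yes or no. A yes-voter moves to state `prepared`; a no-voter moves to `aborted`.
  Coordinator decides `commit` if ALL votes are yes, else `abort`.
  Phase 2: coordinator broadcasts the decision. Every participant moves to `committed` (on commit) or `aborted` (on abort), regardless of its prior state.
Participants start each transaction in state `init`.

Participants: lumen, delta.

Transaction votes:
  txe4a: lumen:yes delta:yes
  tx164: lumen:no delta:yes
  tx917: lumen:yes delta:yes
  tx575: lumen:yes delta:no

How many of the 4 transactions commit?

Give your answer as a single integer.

txe4a: all yes -> commit (commits=1)
tx164: no from lumen -> abort (commits=1)
tx917: all yes -> commit (commits=2)
tx575: no from delta -> abort (commits=2)

Answer: 2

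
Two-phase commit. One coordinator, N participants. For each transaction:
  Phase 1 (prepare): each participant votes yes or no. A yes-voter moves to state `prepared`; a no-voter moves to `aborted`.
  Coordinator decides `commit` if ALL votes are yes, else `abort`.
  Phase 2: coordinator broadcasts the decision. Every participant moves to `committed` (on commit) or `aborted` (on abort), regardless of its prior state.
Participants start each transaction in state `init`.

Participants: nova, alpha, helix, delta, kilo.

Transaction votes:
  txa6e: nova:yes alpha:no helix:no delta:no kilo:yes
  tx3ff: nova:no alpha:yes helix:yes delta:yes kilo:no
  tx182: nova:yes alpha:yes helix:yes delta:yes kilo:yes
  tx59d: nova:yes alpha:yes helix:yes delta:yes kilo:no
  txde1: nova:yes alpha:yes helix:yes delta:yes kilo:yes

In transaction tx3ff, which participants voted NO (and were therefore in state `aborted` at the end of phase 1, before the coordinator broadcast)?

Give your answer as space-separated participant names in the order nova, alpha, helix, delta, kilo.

Txn tx3ff phase 1: nova no -> aborted; alpha yes -> prepared; helix yes -> prepared; delta yes -> prepared; kilo no -> aborted

Answer: nova kilo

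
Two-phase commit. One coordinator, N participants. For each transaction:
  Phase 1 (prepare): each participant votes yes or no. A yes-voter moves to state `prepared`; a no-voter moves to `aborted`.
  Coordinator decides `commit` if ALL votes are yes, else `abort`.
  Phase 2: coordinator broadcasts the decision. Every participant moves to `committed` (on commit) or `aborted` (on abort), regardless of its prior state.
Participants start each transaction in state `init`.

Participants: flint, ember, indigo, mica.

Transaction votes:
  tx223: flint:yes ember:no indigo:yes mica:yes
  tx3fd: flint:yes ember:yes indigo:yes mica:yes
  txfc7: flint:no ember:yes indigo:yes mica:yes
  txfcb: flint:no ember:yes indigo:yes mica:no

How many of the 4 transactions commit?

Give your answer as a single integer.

tx223: no from ember -> abort (commits=0)
tx3fd: all yes -> commit (commits=1)
txfc7: no from flint -> abort (commits=1)
txfcb: no from flint, mica -> abort (commits=1)

Answer: 1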